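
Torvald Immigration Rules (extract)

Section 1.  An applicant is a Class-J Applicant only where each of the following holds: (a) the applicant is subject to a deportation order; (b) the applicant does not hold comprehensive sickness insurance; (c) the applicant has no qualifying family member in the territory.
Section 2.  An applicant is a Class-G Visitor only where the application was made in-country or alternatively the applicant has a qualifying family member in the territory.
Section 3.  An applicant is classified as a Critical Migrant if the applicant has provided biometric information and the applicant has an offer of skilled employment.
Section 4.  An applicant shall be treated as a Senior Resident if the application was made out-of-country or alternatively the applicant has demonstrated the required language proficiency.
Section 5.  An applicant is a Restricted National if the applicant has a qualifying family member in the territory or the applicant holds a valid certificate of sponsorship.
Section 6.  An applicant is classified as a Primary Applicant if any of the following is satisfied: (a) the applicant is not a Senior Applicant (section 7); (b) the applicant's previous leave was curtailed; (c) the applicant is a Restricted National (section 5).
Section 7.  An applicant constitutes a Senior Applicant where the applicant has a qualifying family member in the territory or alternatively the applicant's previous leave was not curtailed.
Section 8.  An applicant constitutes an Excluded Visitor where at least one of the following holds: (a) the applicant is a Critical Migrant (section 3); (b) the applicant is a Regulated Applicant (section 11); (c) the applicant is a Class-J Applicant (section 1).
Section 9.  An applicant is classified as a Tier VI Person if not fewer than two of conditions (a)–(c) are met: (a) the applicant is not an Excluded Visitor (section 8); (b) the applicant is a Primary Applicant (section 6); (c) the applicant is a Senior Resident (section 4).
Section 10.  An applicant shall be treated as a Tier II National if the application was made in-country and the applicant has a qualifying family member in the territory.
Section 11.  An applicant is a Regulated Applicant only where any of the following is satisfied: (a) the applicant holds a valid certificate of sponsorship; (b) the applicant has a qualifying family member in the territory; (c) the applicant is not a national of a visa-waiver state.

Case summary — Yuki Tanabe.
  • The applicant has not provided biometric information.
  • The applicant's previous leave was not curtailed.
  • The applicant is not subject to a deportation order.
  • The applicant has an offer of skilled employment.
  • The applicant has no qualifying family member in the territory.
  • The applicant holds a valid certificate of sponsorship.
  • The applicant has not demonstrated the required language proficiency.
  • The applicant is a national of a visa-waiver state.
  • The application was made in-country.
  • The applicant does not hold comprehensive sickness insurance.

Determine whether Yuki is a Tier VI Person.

section 3 — Critical Migrant: [the applicant has provided biometric information? no] AND [the applicant has an offer of skilled employment? yes] → not satisfied.
section 11 — Regulated Applicant: [the applicant holds a valid certificate of sponsorship? yes] OR [the applicant has a qualifying family member in the territory? no] OR [the applicant is not a national of a visa-waiver state? no] → satisfied.
section 1 — Class-J Applicant: [the applicant is subject to a deportation order? no] AND [the applicant does not hold comprehensive sickness insurance? yes] AND [the applicant has no qualifying family member in the territory? yes] → not satisfied.
section 8 — Excluded Visitor: [Critical Migrant (section 3)? no] OR [Regulated Applicant (section 11)? yes] OR [Class-J Applicant (section 1)? no] → satisfied.
section 7 — Senior Applicant: [the applicant has a qualifying family member in the territory? no] OR [the applicant's previous leave was not curtailed? yes] → satisfied.
section 5 — Restricted National: [the applicant has a qualifying family member in the territory? no] OR [the applicant holds a valid certificate of sponsorship? yes] → satisfied.
section 6 — Primary Applicant: [not a Senior Applicant (section 7)? no] OR [the applicant's previous leave was curtailed? no] OR [Restricted National (section 5)? yes] → satisfied.
section 4 — Senior Resident: [the application was made out-of-country? no] OR [the applicant has demonstrated the required language proficiency? no] → not satisfied.
section 9 — Tier VI Person: not an Excluded Visitor (section 8)? no; Primary Applicant (section 6)? yes; Senior Resident (section 4)? no — 1 of 3 hold (need ≥2) → not satisfied.

No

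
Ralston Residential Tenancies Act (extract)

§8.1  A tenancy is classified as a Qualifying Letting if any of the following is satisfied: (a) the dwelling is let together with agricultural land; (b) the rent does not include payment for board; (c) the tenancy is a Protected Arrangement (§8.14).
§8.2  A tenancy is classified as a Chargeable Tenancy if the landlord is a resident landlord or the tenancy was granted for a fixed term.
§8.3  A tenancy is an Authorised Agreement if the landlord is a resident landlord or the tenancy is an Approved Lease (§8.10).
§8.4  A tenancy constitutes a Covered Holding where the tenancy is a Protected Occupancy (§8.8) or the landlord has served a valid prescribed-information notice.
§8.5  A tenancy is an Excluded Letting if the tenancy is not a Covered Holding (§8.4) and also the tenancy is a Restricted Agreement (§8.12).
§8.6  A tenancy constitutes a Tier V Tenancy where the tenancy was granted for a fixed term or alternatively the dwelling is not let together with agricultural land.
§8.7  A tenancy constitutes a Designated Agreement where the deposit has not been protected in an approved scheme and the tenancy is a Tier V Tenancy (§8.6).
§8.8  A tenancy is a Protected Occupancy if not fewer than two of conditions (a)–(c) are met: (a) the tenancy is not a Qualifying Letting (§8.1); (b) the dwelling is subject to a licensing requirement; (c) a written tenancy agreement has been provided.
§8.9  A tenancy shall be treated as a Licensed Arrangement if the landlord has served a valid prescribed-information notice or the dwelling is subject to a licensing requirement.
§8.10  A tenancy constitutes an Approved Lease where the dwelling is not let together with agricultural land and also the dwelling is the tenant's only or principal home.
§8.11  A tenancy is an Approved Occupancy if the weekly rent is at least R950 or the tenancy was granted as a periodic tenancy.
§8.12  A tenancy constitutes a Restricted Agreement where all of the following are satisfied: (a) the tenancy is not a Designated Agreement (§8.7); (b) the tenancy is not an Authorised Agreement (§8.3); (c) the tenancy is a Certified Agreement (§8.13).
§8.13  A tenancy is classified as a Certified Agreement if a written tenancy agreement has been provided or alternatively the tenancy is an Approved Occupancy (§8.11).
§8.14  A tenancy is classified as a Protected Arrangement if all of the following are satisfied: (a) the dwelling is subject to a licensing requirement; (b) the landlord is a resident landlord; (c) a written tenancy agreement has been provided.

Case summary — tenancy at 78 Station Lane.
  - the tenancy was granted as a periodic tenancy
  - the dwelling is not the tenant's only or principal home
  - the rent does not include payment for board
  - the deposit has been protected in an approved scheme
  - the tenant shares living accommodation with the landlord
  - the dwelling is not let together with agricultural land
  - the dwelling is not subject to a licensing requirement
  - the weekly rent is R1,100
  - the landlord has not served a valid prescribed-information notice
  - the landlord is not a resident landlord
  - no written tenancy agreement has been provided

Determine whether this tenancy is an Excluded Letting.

§8.14 — Protected Arrangement: [the dwelling is subject to a licensing requirement? no] AND [the landlord is a resident landlord? no] AND [a written tenancy agreement has been provided? no] → not satisfied.
§8.1 — Qualifying Letting: [the dwelling is let together with agricultural land? no] OR [the rent does not include payment for board? yes] OR [Protected Arrangement (§8.14)? no] → satisfied.
§8.8 — Protected Occupancy: not a Qualifying Letting (§8.1)? no; the dwelling is subject to a licensing requirement? no; a written tenancy agreement has been provided? no — 0 of 3 hold (need ≥2) → not satisfied.
§8.4 — Covered Holding: [Protected Occupancy (§8.8)? no] OR [the landlord has served a valid prescribed-information notice? no] → not satisfied.
§8.6 — Tier V Tenancy: [the tenancy was granted for a fixed term? no] OR [the dwelling is not let together with agricultural land? yes] → satisfied.
§8.7 — Designated Agreement: [the deposit has not been protected in an approved scheme? no] AND [Tier V Tenancy (§8.6)? yes] → not satisfied.
§8.10 — Approved Lease: [the dwelling is not let together with agricultural land? yes] AND [the dwelling is the tenant's only or principal home? no] → not satisfied.
§8.3 — Authorised Agreement: [the landlord is a resident landlord? no] OR [Approved Lease (§8.10)? no] → not satisfied.
§8.11 — Approved Occupancy: [weekly rent: R1,100 ≥ R950? yes] OR [the tenancy was granted as a periodic tenancy? yes] → satisfied.
§8.13 — Certified Agreement: [a written tenancy agreement has been provided? no] OR [Approved Occupancy (§8.11)? yes] → satisfied.
§8.12 — Restricted Agreement: [not a Designated Agreement (§8.7)? yes] AND [not an Authorised Agreement (§8.3)? yes] AND [Certified Agreement (§8.13)? yes] → satisfied.
§8.5 — Excluded Letting: [not a Covered Holding (§8.4)? yes] AND [Restricted Agreement (§8.12)? yes] → satisfied.

Yes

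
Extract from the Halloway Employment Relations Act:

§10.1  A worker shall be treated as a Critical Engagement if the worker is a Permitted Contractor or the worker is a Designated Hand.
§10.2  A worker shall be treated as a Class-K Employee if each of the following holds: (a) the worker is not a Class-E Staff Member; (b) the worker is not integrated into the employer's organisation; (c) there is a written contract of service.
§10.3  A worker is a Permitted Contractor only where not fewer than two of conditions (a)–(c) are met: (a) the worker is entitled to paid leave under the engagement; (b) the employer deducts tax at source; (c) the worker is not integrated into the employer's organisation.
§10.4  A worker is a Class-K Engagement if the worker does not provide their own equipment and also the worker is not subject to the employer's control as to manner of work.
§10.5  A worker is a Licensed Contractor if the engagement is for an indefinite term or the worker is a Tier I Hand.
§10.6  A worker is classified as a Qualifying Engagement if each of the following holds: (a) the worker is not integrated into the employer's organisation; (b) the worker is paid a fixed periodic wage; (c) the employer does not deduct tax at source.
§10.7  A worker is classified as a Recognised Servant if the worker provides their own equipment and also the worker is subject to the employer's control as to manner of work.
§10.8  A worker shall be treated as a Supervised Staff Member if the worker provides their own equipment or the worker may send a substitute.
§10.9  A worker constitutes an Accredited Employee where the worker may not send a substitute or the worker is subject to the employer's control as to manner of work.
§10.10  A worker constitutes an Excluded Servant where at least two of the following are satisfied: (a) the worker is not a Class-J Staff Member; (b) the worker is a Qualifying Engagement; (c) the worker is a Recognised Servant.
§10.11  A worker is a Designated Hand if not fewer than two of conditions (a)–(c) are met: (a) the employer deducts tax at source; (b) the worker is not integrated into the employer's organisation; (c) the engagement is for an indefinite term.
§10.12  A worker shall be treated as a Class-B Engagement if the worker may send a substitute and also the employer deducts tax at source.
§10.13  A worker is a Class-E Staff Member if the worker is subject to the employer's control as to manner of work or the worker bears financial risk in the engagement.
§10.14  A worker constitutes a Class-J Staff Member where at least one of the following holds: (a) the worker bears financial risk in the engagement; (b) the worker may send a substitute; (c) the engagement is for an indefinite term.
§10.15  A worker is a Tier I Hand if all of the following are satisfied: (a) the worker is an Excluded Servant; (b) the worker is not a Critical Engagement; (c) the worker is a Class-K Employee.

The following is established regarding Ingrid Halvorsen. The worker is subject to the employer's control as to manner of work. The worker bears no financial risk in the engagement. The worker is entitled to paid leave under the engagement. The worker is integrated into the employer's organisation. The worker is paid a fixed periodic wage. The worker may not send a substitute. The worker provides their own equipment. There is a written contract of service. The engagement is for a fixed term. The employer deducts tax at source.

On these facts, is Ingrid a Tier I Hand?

No

Under §10.14: the worker bears financial risk in the engagement? no; or the worker may send a substitute? no; or the engagement is for an indefinite term? no. So the worker is not a Class-J Staff Member.
Under §10.6: the worker is not integrated into the employer's organisation? no; and the worker is paid a fixed periodic wage? yes; and the employer does not deduct tax at source? no. So the worker is not a Qualifying Engagement.
Under §10.7: the worker provides their own equipment? yes; and the worker is subject to the employer's control as to manner of work? yes. So the worker is a Recognised Servant.
Under §10.10: not a Class-J Staff Member (§10.14)? yes; Qualifying Engagement (§10.6)? no; Recognised Servant (§10.7)? yes — 2 of 3 hold (need ≥2) → satisfied.
Under §10.3: the worker is entitled to paid leave under the engagement? yes; the employer deducts tax at source? yes; the worker is not integrated into the employer's organisation? no — 2 of 3 hold (need ≥2) → satisfied.
Under §10.11: the employer deducts tax at source? yes; the worker is not integrated into the employer's organisation? no; the engagement is for an indefinite term? no — 1 of 3 hold (need ≥2) → not satisfied.
Under §10.1: Permitted Contractor (§10.3)? yes; or Designated Hand (§10.11)? no. So the worker is a Critical Engagement.
Under §10.13: the worker is subject to the employer's control as to manner of work? yes; or the worker bears financial risk in the engagement? no. So the worker is a Class-E Staff Member.
Under §10.2: not a Class-E Staff Member (§10.13)? no; and the worker is not integrated into the employer's organisation? no; and there is a written contract of service? yes. So the worker is not a Class-K Employee.
Under §10.15: Excluded Servant (§10.10)? yes; and not a Critical Engagement (§10.1)? no; and Class-K Employee (§10.2)? no. So the worker is not a Tier I Hand.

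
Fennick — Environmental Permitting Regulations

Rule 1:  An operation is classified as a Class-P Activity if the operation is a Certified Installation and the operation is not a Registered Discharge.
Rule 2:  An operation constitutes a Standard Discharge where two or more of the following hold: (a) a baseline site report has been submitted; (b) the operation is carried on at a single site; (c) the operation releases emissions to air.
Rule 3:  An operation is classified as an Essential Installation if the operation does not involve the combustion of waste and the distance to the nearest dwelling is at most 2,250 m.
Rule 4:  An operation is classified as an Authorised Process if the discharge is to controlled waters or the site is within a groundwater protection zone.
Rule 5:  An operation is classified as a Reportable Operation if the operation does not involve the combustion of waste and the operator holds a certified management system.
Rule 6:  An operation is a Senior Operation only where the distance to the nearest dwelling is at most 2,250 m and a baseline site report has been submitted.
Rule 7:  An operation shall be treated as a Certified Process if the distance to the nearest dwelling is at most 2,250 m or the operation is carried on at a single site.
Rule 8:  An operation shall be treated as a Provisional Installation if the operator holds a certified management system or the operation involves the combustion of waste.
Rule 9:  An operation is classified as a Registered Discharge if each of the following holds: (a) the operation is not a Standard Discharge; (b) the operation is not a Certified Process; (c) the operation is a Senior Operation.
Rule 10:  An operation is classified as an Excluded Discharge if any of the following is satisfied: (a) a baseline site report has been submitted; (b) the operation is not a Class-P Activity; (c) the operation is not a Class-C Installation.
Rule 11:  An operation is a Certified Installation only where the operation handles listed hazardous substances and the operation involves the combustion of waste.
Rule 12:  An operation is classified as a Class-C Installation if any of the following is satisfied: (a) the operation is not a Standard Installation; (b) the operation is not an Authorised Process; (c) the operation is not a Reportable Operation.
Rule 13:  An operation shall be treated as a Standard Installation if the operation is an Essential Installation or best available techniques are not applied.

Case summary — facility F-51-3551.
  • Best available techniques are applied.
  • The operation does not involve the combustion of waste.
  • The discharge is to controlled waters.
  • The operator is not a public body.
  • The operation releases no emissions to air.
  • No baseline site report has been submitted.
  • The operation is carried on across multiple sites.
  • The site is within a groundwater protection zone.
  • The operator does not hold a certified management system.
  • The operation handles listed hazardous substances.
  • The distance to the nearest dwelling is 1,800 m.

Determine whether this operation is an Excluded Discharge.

rule 11 — Certified Installation: [the operation handles listed hazardous substances? yes] AND [the operation involves the combustion of waste? no] → not satisfied.
rule 2 — Standard Discharge: a baseline site report has been submitted? no; the operation is carried on at a single site? no; the operation releases emissions to air? no — 0 of 3 hold (need ≥2) → not satisfied.
rule 7 — Certified Process: [distance to the nearest dwelling: 1,800 m ≤ 2,250 m? yes] OR [the operation is carried on at a single site? no] → satisfied.
rule 6 — Senior Operation: [distance to the nearest dwelling: 1,800 m ≤ 2,250 m? yes] AND [a baseline site report has been submitted? no] → not satisfied.
rule 9 — Registered Discharge: [not a Standard Discharge (rule 2)? yes] AND [not a Certified Process (rule 7)? no] AND [Senior Operation (rule 6)? no] → not satisfied.
rule 1 — Class-P Activity: [Certified Installation (rule 11)? no] AND [not a Registered Discharge (rule 9)? yes] → not satisfied.
rule 3 — Essential Installation: [the operation does not involve the combustion of waste? yes] AND [distance to the nearest dwelling: 1,800 m ≤ 2,250 m? yes] → satisfied.
rule 13 — Standard Installation: [Essential Installation (rule 3)? yes] OR [best available techniques are not applied? no] → satisfied.
rule 4 — Authorised Process: [the discharge is to controlled waters? yes] OR [the site is within a groundwater protection zone? yes] → satisfied.
rule 5 — Reportable Operation: [the operation does not involve the combustion of waste? yes] AND [the operator holds a certified management system? no] → not satisfied.
rule 12 — Class-C Installation: [not a Standard Installation (rule 13)? no] OR [not an Authorised Process (rule 4)? no] OR [not a Reportable Operation (rule 5)? yes] → satisfied.
rule 10 — Excluded Discharge: [a baseline site report has been submitted? no] OR [not a Class-P Activity (rule 1)? yes] OR [not a Class-C Installation (rule 12)? no] → satisfied.

Yes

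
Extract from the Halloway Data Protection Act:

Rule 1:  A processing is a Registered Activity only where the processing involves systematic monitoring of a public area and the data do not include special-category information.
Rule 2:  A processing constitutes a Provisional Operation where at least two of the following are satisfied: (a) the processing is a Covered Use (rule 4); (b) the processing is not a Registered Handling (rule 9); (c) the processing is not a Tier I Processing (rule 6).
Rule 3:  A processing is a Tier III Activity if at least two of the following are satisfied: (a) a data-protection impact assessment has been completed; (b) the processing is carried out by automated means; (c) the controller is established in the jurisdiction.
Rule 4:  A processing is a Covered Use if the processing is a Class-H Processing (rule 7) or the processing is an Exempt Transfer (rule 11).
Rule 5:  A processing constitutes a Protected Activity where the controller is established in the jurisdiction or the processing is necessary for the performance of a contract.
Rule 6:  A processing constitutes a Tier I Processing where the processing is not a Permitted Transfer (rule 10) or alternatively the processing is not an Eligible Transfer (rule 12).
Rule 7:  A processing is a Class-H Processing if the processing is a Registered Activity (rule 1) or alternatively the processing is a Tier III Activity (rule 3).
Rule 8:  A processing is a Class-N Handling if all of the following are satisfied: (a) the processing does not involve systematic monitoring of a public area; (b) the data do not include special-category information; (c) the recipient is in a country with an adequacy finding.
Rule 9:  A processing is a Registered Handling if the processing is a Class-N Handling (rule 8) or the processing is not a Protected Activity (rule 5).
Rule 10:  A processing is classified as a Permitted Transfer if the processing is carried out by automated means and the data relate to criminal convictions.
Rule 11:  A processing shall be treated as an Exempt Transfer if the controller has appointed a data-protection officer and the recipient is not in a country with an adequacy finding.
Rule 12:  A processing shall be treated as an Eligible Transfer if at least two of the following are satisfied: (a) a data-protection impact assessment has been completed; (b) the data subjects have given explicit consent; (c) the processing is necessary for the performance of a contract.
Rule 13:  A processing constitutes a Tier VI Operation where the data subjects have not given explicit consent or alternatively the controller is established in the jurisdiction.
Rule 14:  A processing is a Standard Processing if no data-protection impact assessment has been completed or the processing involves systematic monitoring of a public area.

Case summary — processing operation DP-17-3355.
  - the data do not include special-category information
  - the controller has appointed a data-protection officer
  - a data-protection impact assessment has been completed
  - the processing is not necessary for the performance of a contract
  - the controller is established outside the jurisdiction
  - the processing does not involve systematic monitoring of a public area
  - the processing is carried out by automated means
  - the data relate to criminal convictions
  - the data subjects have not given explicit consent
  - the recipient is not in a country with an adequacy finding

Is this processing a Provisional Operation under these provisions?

No

rule 1 — Registered Activity: [the processing involves systematic monitoring of a public area? no] AND [the data do not include special-category information? yes] → not satisfied.
rule 3 — Tier III Activity: a data-protection impact assessment has been completed? yes; the processing is carried out by automated means? yes; the controller is established in the jurisdiction? no — 2 of 3 hold (need ≥2) → satisfied.
rule 7 — Class-H Processing: [Registered Activity (rule 1)? no] OR [Tier III Activity (rule 3)? yes] → satisfied.
rule 11 — Exempt Transfer: [the controller has appointed a data-protection officer? yes] AND [the recipient is not in a country with an adequacy finding? yes] → satisfied.
rule 4 — Covered Use: [Class-H Processing (rule 7)? yes] OR [Exempt Transfer (rule 11)? yes] → satisfied.
rule 8 — Class-N Handling: [the processing does not involve systematic monitoring of a public area? yes] AND [the data do not include special-category information? yes] AND [the recipient is in a country with an adequacy finding? no] → not satisfied.
rule 5 — Protected Activity: [the controller is established in the jurisdiction? no] OR [the processing is necessary for the performance of a contract? no] → not satisfied.
rule 9 — Registered Handling: [Class-N Handling (rule 8)? no] OR [not a Protected Activity (rule 5)? yes] → satisfied.
rule 10 — Permitted Transfer: [the processing is carried out by automated means? yes] AND [the data relate to criminal convictions? yes] → satisfied.
rule 12 — Eligible Transfer: a data-protection impact assessment has been completed? yes; the data subjects have given explicit consent? no; the processing is necessary for the performance of a contract? no — 1 of 3 hold (need ≥2) → not satisfied.
rule 6 — Tier I Processing: [not a Permitted Transfer (rule 10)? no] OR [not an Eligible Transfer (rule 12)? yes] → satisfied.
rule 2 — Provisional Operation: Covered Use (rule 4)? yes; not a Registered Handling (rule 9)? no; not a Tier I Processing (rule 6)? no — 1 of 3 hold (need ≥2) → not satisfied.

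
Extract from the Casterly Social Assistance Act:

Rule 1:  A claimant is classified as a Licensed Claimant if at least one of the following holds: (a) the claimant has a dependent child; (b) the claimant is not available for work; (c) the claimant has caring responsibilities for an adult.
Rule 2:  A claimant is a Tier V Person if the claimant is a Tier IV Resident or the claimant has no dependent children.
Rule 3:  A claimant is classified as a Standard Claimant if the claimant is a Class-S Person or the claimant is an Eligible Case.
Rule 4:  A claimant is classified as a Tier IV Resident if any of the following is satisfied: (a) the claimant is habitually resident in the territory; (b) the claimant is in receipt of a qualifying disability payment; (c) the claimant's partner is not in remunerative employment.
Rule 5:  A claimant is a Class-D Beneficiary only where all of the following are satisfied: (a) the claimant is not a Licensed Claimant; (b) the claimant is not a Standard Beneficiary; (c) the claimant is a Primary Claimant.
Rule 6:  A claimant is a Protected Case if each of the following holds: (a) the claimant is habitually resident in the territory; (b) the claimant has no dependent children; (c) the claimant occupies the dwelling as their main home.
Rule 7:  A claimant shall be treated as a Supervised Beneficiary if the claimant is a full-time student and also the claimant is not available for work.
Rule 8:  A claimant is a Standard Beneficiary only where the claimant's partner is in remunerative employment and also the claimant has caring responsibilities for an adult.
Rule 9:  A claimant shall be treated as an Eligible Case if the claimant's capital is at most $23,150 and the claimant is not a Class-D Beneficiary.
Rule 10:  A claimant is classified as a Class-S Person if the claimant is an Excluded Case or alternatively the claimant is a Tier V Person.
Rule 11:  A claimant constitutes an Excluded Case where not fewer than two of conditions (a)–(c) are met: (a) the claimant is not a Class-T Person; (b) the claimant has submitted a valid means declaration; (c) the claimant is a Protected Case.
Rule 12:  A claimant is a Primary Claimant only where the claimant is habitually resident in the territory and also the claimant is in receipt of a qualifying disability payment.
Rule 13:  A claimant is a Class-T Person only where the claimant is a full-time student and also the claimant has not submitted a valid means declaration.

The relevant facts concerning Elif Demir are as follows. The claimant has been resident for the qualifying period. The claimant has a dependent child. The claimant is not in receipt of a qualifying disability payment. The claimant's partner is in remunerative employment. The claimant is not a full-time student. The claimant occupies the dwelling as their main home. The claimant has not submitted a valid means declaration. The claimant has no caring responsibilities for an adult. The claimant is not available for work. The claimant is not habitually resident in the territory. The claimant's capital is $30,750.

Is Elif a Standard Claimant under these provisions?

No

Under rule 13: the claimant is a full-time student? no; and the claimant has not submitted a valid means declaration? yes. So the claimant is not a Class-T Person.
Under rule 6: the claimant is habitually resident in the territory? no; and the claimant has no dependent children? no; and the claimant occupies the dwelling as their main home? yes. So the claimant is not a Protected Case.
Under rule 11: not a Class-T Person (rule 13)? yes; the claimant has submitted a valid means declaration? no; Protected Case (rule 6)? no — 1 of 3 hold (need ≥2) → not satisfied.
Under rule 4: the claimant is habitually resident in the territory? no; or the claimant is in receipt of a qualifying disability payment? no; or the claimant's partner is not in remunerative employment? no. So the claimant is not a Tier IV Resident.
Under rule 2: Tier IV Resident (rule 4)? no; or the claimant has no dependent children? no. So the claimant is not a Tier V Person.
Under rule 10: Excluded Case (rule 11)? no; or Tier V Person (rule 2)? no. So the claimant is not a Class-S Person.
Under rule 1: the claimant has a dependent child? yes; or the claimant is not available for work? yes; or the claimant has caring responsibilities for an adult? no. So the claimant is a Licensed Claimant.
Under rule 8: the claimant's partner is in remunerative employment? yes; and the claimant has caring responsibilities for an adult? no. So the claimant is not a Standard Beneficiary.
Under rule 12: the claimant is habitually resident in the territory? no; and the claimant is in receipt of a qualifying disability payment? no. So the claimant is not a Primary Claimant.
Under rule 5: not a Licensed Claimant (rule 1)? no; and not a Standard Beneficiary (rule 8)? yes; and Primary Claimant (rule 12)? no. So the claimant is not a Class-D Beneficiary.
Under rule 9: claimant's capital: $30,750 ≤ $23,150? no; and not a Class-D Beneficiary (rule 5)? yes. So the claimant is not an Eligible Case.
Under rule 3: Class-S Person (rule 10)? no; or Eligible Case (rule 9)? no. So the claimant is not a Standard Claimant.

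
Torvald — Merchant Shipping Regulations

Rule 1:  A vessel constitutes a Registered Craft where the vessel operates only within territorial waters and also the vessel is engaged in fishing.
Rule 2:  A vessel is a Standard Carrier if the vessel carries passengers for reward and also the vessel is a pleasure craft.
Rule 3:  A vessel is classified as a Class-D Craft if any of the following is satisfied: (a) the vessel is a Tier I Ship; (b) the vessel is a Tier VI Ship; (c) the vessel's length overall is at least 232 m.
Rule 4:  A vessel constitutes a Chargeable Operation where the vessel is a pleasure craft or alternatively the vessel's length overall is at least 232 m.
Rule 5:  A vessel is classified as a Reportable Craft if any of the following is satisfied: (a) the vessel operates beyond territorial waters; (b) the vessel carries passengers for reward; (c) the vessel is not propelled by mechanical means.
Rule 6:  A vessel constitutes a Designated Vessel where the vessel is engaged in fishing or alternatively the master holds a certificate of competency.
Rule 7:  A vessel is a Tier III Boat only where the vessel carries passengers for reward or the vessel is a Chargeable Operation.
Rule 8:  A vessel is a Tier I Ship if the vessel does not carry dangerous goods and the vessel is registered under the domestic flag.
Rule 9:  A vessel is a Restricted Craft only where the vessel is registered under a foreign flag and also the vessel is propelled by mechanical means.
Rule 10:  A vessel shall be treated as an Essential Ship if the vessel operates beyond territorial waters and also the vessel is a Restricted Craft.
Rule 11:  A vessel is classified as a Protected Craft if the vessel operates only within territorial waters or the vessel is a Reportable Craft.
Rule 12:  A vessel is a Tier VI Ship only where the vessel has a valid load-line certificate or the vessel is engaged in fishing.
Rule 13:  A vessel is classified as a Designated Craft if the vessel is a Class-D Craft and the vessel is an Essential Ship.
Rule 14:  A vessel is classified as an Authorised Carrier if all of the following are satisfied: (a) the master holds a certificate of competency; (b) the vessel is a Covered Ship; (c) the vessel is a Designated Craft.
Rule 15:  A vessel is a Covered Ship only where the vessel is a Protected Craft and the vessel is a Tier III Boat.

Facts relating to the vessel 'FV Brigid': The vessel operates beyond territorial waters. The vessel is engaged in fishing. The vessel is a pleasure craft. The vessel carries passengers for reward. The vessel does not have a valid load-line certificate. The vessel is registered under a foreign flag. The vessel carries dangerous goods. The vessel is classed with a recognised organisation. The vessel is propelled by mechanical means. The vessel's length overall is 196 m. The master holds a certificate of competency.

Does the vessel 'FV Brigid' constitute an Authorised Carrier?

Yes

rule 5 — Reportable Craft: [the vessel operates beyond territorial waters? yes] OR [the vessel carries passengers for reward? yes] OR [the vessel is not propelled by mechanical means? no] → satisfied.
rule 11 — Protected Craft: [the vessel operates only within territorial waters? no] OR [Reportable Craft (rule 5)? yes] → satisfied.
rule 4 — Chargeable Operation: [the vessel is a pleasure craft? yes] OR [vessel's length overall: 196 m ≥ 232 m? no] → satisfied.
rule 7 — Tier III Boat: [the vessel carries passengers for reward? yes] OR [Chargeable Operation (rule 4)? yes] → satisfied.
rule 15 — Covered Ship: [Protected Craft (rule 11)? yes] AND [Tier III Boat (rule 7)? yes] → satisfied.
rule 8 — Tier I Ship: [the vessel does not carry dangerous goods? no] AND [the vessel is registered under the domestic flag? no] → not satisfied.
rule 12 — Tier VI Ship: [the vessel has a valid load-line certificate? no] OR [the vessel is engaged in fishing? yes] → satisfied.
rule 3 — Class-D Craft: [Tier I Ship (rule 8)? no] OR [Tier VI Ship (rule 12)? yes] OR [vessel's length overall: 196 m ≥ 232 m? no] → satisfied.
rule 9 — Restricted Craft: [the vessel is registered under a foreign flag? yes] AND [the vessel is propelled by mechanical means? yes] → satisfied.
rule 10 — Essential Ship: [the vessel operates beyond territorial waters? yes] AND [Restricted Craft (rule 9)? yes] → satisfied.
rule 13 — Designated Craft: [Class-D Craft (rule 3)? yes] AND [Essential Ship (rule 10)? yes] → satisfied.
rule 14 — Authorised Carrier: [the master holds a certificate of competency? yes] AND [Covered Ship (rule 15)? yes] AND [Designated Craft (rule 13)? yes] → satisfied.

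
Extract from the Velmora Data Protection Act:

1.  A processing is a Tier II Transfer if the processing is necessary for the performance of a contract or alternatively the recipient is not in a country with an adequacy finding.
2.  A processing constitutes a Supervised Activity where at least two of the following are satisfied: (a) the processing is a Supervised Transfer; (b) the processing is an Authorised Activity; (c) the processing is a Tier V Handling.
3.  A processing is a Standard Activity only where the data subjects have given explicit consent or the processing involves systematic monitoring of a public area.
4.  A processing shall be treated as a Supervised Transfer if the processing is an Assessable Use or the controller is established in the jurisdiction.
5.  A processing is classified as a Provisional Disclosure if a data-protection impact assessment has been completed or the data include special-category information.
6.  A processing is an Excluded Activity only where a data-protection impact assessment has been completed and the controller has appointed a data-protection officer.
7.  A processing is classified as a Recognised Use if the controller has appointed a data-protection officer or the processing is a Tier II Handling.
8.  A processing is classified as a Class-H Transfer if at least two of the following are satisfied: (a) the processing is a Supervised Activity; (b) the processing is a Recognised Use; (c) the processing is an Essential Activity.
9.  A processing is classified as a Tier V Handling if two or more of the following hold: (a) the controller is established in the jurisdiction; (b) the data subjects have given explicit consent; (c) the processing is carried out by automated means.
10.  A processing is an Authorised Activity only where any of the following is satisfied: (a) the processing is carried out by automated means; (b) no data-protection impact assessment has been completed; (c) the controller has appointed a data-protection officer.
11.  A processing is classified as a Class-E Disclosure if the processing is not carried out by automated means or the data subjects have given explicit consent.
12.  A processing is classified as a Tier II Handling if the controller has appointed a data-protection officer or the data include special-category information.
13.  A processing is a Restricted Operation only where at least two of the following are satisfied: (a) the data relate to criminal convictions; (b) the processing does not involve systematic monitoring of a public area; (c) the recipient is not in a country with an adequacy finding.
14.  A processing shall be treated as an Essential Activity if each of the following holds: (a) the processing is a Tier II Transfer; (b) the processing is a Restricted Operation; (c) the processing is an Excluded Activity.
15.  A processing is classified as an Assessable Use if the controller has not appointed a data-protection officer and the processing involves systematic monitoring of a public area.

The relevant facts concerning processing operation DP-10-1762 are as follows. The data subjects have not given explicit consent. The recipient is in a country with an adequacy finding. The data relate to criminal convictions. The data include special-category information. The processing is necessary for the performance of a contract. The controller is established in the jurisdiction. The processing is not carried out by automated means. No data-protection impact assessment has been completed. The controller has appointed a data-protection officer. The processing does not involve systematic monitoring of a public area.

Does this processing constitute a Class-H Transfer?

paragraph 15 — Assessable Use: [the controller has not appointed a data-protection officer? no] AND [the processing involves systematic monitoring of a public area? no] → not satisfied.
paragraph 4 — Supervised Transfer: [Assessable Use (paragraph 15)? no] OR [the controller is established in the jurisdiction? yes] → satisfied.
paragraph 10 — Authorised Activity: [the processing is carried out by automated means? no] OR [no data-protection impact assessment has been completed? yes] OR [the controller has appointed a data-protection officer? yes] → satisfied.
paragraph 9 — Tier V Handling: the controller is established in the jurisdiction? yes; the data subjects have given explicit consent? no; the processing is carried out by automated means? no — 1 of 3 hold (need ≥2) → not satisfied.
paragraph 2 — Supervised Activity: Supervised Transfer (paragraph 4)? yes; Authorised Activity (paragraph 10)? yes; Tier V Handling (paragraph 9)? no — 2 of 3 hold (need ≥2) → satisfied.
paragraph 12 — Tier II Handling: [the controller has appointed a data-protection officer? yes] OR [the data include special-category information? yes] → satisfied.
paragraph 7 — Recognised Use: [the controller has appointed a data-protection officer? yes] OR [Tier II Handling (paragraph 12)? yes] → satisfied.
paragraph 1 — Tier II Transfer: [the processing is necessary for the performance of a contract? yes] OR [the recipient is not in a country with an adequacy finding? no] → satisfied.
paragraph 13 — Restricted Operation: the data relate to criminal convictions? yes; the processing does not involve systematic monitoring of a public area? yes; the recipient is not in a country with an adequacy finding? no — 2 of 3 hold (need ≥2) → satisfied.
paragraph 6 — Excluded Activity: [a data-protection impact assessment has been completed? no] AND [the controller has appointed a data-protection officer? yes] → not satisfied.
paragraph 14 — Essential Activity: [Tier II Transfer (paragraph 1)? yes] AND [Restricted Operation (paragraph 13)? yes] AND [Excluded Activity (paragraph 6)? no] → not satisfied.
paragraph 8 — Class-H Transfer: Supervised Activity (paragraph 2)? yes; Recognised Use (paragraph 7)? yes; Essential Activity (paragraph 14)? no — 2 of 3 hold (need ≥2) → satisfied.

Yes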